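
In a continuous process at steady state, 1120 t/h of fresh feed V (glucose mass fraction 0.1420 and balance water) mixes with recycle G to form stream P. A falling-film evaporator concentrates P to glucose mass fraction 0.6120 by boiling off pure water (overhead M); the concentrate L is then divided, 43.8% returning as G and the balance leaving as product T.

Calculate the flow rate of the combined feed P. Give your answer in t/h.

Overall glucose balance (none leaves overhead): glucose in fresh feed = glucose in product, i.e. 1120×0.142 = (1−0.438)·L·0.612.
L = 159.04/(0.612×0.562) = 462.4 t/h.
Recycle G = 0.438×462.4 = 202.53 t/h.
Combined feed P = 1120 + 202.53 = 1322.5 t/h.

1323 t/h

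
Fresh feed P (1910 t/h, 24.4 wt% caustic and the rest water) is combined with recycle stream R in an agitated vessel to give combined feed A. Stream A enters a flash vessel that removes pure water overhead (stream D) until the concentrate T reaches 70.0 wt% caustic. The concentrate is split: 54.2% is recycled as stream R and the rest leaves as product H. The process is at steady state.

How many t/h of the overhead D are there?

1244 t/h

Overall caustic balance (none leaves overhead): caustic in fresh feed = caustic in product, i.e. 1910×0.244 = (1−0.542)·T·0.700.
T = 466.04/(0.700×0.458) = 1453.6 t/h.
Recycle R = 0.542×1453.6 = 787.88 t/h.
Combined feed A = 1910 + 787.88 = 2697.9 t/h.
Overhead D = A − T = 2697.9 − 1453.6 = 1244.2 t/h.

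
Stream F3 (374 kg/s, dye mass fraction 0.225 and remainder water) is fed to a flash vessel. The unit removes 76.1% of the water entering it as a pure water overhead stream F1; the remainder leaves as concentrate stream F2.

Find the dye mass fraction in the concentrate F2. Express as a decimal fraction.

dye is not removed: 374×0.225 = 84.15 kg/s of dye enters F2.
water entering = 374×0.775 = 289.85 kg/s; overhead removed = 0.761×289.85 = 220.58 kg/s.
Concentrate = 374 − 220.58 = 153.42 kg/s.
Mass fraction = 84.15/153.42 = 0.548.

0.548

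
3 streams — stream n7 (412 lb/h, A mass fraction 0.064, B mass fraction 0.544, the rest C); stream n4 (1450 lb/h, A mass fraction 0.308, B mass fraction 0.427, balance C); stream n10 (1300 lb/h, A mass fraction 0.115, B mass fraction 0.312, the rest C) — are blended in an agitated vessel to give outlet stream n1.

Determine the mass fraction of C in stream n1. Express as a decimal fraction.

Total flow out = 412 + 1450 + 1300 = 3162 lb/h.
C in = 412×0.392 + 1450×0.265 + 1300×0.573 = 1290.7 lb/h.
C mass fraction in n1 = 1290.7/3162 = 0.408.

0.408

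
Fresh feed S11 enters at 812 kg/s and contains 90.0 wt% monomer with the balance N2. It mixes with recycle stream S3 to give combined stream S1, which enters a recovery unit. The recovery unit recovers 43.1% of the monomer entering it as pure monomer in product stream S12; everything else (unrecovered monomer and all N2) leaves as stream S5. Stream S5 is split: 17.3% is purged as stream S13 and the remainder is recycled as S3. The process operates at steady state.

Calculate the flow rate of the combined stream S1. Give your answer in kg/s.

N2 enters only via S11 and leaves only via the purge: 812×0.100 = 0.173×(N2 in S5), and the recovery unit passes all N2, so N2 in S1 = N2 in S5 = 469.36 kg/s.
monomer in S1: m_A = 812×0.900 + (1−0.173)·(1−0.431)·m_A, so m_A = 730.8/0.5294 = 1380.3 kg/s.
S1 = 1380.3 + 469.36 = 1849.7 kg/s.

1850 kg/s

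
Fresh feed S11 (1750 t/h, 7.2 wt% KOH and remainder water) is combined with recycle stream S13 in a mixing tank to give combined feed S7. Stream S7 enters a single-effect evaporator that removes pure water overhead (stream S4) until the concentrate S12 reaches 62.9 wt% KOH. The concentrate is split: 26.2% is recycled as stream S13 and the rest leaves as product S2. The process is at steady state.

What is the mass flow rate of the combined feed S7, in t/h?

Overall KOH balance (none leaves overhead): KOH in fresh feed = KOH in product, i.e. 1750×0.072 = (1−0.262)·S12·0.629.
S12 = 126/(0.629×0.738) = 271.43 t/h.
Recycle S13 = 0.262×271.43 = 71.116 t/h.
Combined feed S7 = 1750 + 71.116 = 1821.1 t/h.

1821 t/h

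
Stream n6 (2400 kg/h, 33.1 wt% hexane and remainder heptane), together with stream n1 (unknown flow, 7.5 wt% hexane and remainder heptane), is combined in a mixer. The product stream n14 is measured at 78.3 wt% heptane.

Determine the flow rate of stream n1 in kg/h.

1927 kg/h

Let n1 be the unknown flow. Total out = 2400 + n1.
heptane balance: 1605.6 + 0.925·n1 = 0.783·(2400 + n1)
(0.925 − 0.783)·n1 = 0.783×2400 − 1605.6 = 273.6
n1 = 273.6 / 0.142 = 1926.8 kg/h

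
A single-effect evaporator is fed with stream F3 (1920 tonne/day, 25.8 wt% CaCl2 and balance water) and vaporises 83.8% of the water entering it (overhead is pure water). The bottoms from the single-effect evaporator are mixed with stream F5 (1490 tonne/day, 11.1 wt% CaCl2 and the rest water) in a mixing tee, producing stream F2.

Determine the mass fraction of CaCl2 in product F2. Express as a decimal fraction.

Vapour removed = 0.838×0.742×1920 = 1193.8 tonne/day; concentrate = 726.15 tonne/day.
CaCl2 reaching the mixer = 495.36 (from concentrate) + 1490×0.111 = 660.75 tonne/day.
Product flow = 726.15 + 1490 = 2216.2 tonne/day; CaCl2 fraction = 0.298.

0.298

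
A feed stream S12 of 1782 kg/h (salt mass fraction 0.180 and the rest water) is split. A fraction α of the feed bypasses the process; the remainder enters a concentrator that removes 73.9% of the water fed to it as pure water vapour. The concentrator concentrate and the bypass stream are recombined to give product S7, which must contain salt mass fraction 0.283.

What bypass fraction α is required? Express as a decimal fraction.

0.399

All 1782×0.180 = 320.76 kg/h of salt reaches S7, so S7 = 320.76/0.283 = 1133.4 kg/h and vapour = 648.57 kg/h.
The evaporator receives (1−α)·1782 of feed at 0.820 water and removes 0.739 of that water:
0.739×0.820×(1−α)×1782 = 648.57
(1−α) = 648.57/1079.9 = 0.6006;  α = 0.3994.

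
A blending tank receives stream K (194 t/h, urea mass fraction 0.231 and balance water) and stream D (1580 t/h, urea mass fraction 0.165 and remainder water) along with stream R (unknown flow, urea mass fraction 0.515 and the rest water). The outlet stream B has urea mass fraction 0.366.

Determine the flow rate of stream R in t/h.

Let R be the unknown flow. Total out = 1774 + R.
urea balance: 305.51 + 0.515·R = 0.366·(1774 + R)
(0.515 − 0.366)·R = 0.366×1774 − 305.51 = 343.77
R = 343.77 / 0.149 = 2307.2 t/h

2307 t/h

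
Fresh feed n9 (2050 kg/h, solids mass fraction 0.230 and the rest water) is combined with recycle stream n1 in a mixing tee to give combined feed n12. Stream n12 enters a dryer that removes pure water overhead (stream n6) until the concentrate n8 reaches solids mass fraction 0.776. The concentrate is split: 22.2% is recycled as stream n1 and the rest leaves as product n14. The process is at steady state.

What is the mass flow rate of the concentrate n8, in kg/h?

781 kg/h

Overall solids balance (none leaves overhead): solids in fresh feed = solids in product, i.e. 2050×0.230 = (1−0.222)·n8·0.776.
n8 = 471.5/(0.776×0.778) = 780.98 kg/h.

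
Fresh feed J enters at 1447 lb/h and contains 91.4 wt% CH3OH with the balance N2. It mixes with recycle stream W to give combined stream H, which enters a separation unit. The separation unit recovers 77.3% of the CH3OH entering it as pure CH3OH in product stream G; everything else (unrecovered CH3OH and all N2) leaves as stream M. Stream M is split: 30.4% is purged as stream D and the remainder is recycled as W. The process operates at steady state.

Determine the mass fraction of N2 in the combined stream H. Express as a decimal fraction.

0.207

N2 enters only via J and leaves only via the purge: 1447×0.086 = 0.304×(N2 in M), and the separation unit passes all N2, so N2 in H = N2 in M = 409.35 lb/h.
CH3OH in H: m_A = 1447×0.914 + (1−0.304)·(1−0.773)·m_A, so m_A = 1322.6/0.8420 = 1570.7 lb/h.
H = 1570.7 + 409.35 = 1980.1 lb/h.
N2 fraction in H = 409.35/1980.1 = 0.207.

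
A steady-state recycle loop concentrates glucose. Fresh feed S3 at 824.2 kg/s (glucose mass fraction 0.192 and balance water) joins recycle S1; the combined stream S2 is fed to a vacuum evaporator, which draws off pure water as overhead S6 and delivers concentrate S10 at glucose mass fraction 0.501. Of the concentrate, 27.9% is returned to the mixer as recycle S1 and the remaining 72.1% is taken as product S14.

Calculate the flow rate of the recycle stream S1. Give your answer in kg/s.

122.2 kg/s

Overall glucose balance (none leaves overhead): glucose in fresh feed = glucose in product, i.e. 824.2×0.192 = (1−0.279)·S10·0.501.
S10 = 158.25/(0.501×0.721) = 438.09 kg/s.
Recycle S1 = 0.279×438.09 = 122.23 kg/s.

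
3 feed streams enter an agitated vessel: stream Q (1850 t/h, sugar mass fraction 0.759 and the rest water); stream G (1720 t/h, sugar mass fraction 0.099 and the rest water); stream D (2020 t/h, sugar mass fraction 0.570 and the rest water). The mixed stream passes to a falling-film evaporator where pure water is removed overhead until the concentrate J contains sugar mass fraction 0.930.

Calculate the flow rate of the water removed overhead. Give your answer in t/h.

2659 t/h

sugar entering = 1850×0.759 + 1720×0.099 + 2020×0.570 = 2725.8 t/h.
All sugar reports to J, so J = 2725.8/0.930 = 2931 t/h.
Total feed = 5590 t/h; overhead = 5590 − 2931 = 2659 t/h.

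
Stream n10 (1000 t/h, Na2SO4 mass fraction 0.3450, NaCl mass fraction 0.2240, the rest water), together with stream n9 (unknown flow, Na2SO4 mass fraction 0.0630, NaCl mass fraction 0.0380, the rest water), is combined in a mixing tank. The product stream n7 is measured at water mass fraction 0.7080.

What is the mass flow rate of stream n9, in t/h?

1450 t/h

Let n9 be the unknown flow. Total out = 1000 + n9.
water balance: 431 + 0.899·n9 = 0.708·(1000 + n9)
(0.899 − 0.708)·n9 = 0.708×1000 − 431 = 277
n9 = 277 / 0.191 = 1450.3 t/h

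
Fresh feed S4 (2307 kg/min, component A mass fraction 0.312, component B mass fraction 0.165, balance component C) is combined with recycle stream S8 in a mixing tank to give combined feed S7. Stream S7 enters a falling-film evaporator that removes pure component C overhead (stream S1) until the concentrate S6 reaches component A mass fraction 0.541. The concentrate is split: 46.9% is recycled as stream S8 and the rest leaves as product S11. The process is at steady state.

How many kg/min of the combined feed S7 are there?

3482 kg/min

Overall component A balance (none leaves overhead): component A in fresh feed = component A in product, i.e. 2307×0.312 = (1−0.469)·S6·0.541.
S6 = 719.78/(0.541×0.531) = 2505.6 kg/min.
Recycle S8 = 0.469×2505.6 = 1175.1 kg/min.
Combined feed S7 = 2307 + 1175.1 = 3482.1 kg/min.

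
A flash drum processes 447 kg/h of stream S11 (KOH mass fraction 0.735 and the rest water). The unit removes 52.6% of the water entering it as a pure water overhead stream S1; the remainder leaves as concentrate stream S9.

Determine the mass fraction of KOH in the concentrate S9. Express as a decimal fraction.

KOH is not removed: 447×0.735 = 328.55 kg/h of KOH enters S9.
water entering = 447×0.265 = 118.46 kg/h; overhead removed = 0.526×118.46 = 62.307 kg/h.
Concentrate = 447 − 62.307 = 384.69 kg/h.
Mass fraction = 328.55/384.69 = 0.854.

0.854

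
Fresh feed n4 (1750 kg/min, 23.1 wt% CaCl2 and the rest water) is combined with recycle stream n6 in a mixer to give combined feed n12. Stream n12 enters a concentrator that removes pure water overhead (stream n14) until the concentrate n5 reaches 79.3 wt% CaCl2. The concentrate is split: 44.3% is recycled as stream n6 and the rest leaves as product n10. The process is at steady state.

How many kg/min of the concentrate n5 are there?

Overall CaCl2 balance (none leaves overhead): CaCl2 in fresh feed = CaCl2 in product, i.e. 1750×0.231 = (1−0.443)·n5·0.793.
n5 = 404.25/(0.793×0.557) = 915.21 kg/min.

915.2 kg/min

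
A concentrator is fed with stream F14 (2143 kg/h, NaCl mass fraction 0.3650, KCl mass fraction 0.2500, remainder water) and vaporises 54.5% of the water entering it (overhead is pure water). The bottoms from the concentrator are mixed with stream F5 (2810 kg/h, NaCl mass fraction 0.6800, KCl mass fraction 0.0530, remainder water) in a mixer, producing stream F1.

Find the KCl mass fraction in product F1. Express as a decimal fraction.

0.1520

Vapour removed = 0.545×0.385×2143 = 449.65 kg/h; concentrate = 1693.3 kg/h.
KCl reaching the mixer = 535.75 (from concentrate) + 2810×0.053 = 684.68 kg/h.
Product flow = 1693.3 + 2810 = 4503.3 kg/h; KCl fraction = 0.1520.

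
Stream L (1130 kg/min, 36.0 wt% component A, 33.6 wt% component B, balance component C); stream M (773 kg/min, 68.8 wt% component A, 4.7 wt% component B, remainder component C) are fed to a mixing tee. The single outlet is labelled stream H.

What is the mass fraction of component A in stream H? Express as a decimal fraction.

0.493

Total flow out = 1130 + 773 = 1903 kg/min.
component A in = 1130×0.360 + 773×0.688 = 938.62 kg/min.
component A mass fraction in H = 938.62/1903 = 0.493.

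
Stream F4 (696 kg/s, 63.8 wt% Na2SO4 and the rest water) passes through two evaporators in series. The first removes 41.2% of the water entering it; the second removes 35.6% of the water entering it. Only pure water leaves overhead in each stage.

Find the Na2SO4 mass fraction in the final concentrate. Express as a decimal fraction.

0.823

water in feed = 696×0.362 = 251.95 kg/s.
After stage 1: water left = (1−0.412)×251.95 = 148.15; stream total = 592.2 kg/s.
After stage 2: water left = (1−0.356)×148.15 = 95.407; final concentrate = 539.46 kg/s.
Na2SO4 fraction = 444.05/539.46 = 0.823.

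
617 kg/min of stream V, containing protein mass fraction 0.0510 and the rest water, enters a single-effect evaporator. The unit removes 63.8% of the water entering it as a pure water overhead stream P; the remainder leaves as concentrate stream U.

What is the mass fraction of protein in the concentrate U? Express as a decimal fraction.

0.1293

protein is not removed: 617×0.051 = 31.467 kg/min of protein enters U.
water entering = 617×0.949 = 585.53 kg/min; overhead removed = 0.638×585.53 = 373.57 kg/min.
Concentrate = 617 − 373.57 = 243.43 kg/min.
Mass fraction = 31.467/243.43 = 0.1293.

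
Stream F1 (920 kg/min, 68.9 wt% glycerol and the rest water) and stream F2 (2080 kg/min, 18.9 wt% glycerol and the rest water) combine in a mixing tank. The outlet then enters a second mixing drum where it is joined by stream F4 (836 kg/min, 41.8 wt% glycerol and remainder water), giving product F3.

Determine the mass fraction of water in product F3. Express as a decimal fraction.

0.641

Overall, product flow = 3836 kg/min.
water in = 920×0.311 + 2080×0.811 + 836×0.582 = 2459.6 kg/min.
water fraction in F3 = 0.641.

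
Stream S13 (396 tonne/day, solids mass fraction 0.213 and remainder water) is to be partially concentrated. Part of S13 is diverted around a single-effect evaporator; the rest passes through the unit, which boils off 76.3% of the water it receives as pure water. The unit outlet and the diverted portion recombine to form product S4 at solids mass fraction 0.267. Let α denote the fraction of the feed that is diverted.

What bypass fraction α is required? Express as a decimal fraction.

0.663

All 396×0.213 = 84.348 tonne/day of solids reaches S4, so S4 = 84.348/0.267 = 315.91 tonne/day and vapour = 80.09 tonne/day.
The evaporator receives (1−α)·396 of feed at 0.787 water and removes 0.763 of that water:
0.763×0.787×(1−α)×396 = 80.09
(1−α) = 80.09/237.79 = 0.3368;  α = 0.6632.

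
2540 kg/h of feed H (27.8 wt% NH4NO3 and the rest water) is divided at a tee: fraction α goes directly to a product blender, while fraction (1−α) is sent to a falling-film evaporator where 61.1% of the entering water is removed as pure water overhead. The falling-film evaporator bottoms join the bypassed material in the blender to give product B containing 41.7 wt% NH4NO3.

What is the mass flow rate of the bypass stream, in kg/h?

620.7 kg/h

All 2540×0.278 = 706.12 kg/h of NH4NO3 reaches B, so B = 706.12/0.417 = 1693.3 kg/h and vapour = 846.67 kg/h.
The evaporator receives (1−α)·2540 of feed at 0.722 water and removes 0.611 of that water:
0.611×0.722×(1−α)×2540 = 846.67
(1−α) = 846.67/1120.5 = 0.7556;  α = 0.2444.
Bypass flow = 0.2444×2540 = 620.74 kg/h.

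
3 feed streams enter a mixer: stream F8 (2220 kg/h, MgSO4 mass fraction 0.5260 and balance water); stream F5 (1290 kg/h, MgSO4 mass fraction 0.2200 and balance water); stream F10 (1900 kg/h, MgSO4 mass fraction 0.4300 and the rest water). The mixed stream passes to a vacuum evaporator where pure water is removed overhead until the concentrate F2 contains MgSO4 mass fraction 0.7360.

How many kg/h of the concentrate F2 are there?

3082 kg/h

MgSO4 entering = 2220×0.526 + 1290×0.220 + 1900×0.430 = 2268.5 kg/h.
All MgSO4 reports to F2, so F2 = 2268.5/0.736 = 3082.2 kg/h.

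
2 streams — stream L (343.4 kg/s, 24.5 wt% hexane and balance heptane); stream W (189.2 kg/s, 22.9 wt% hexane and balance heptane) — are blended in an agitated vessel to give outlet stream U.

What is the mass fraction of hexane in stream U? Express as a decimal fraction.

Total flow out = 343.4 + 189.2 = 532.6 kg/s.
hexane in = 343.4×0.245 + 189.2×0.229 = 127.46 kg/s.
hexane mass fraction in U = 127.46/532.6 = 0.2393.

0.2393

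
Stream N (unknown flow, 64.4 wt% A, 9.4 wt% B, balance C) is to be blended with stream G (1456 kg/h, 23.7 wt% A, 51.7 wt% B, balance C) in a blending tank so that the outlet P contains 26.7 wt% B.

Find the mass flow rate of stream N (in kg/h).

2104 kg/h

Let N be the unknown flow. Total out = 1456 + N.
B balance: 752.75 + 0.094·N = 0.267·(1456 + N)
(0.094 − 0.267)·N = 0.267×1456 − 752.75 = -364
N = -364 / -0.173 = 2104 kg/h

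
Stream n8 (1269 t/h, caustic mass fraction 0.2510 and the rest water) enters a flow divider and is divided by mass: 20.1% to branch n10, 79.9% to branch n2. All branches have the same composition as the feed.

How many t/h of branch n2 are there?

Branch n2 flow = 0.799×1269 = 1013.9 t/h.

1014 t/h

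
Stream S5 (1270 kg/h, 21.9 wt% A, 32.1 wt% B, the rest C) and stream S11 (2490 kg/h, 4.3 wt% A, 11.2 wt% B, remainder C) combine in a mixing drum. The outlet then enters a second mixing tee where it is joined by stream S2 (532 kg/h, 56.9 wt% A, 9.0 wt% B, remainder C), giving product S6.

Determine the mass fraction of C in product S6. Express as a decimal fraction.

0.669

Overall, product flow = 4292 kg/h.
C in = 1270×0.460 + 2490×0.845 + 532×0.341 = 2869.7 kg/h.
C fraction in S6 = 0.669.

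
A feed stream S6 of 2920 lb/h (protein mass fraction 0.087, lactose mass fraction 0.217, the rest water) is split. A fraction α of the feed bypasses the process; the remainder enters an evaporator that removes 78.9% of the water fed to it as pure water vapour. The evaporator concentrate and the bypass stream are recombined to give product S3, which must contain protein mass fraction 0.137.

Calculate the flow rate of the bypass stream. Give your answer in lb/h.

979.4 lb/h

All 2920×0.087 = 254.04 lb/h of protein reaches S3, so S3 = 254.04/0.137 = 1854.3 lb/h and vapour = 1065.7 lb/h.
The evaporator receives (1−α)·2920 of feed at 0.696 water and removes 0.789 of that water:
0.789×0.696×(1−α)×2920 = 1065.7
(1−α) = 1065.7/1603.5 = 0.6646;  α = 0.3354.
Bypass flow = 0.3354×2920 = 979.36 lb/h.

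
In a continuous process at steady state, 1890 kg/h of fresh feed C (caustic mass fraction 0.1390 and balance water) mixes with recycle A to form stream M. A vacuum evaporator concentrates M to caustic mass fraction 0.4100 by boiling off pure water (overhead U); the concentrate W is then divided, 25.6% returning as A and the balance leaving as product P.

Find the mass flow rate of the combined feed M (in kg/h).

2110 kg/h

Overall caustic balance (none leaves overhead): caustic in fresh feed = caustic in product, i.e. 1890×0.139 = (1−0.256)·W·0.410.
W = 262.71/(0.410×0.744) = 861.23 kg/h.
Recycle A = 0.256×861.23 = 220.48 kg/h.
Combined feed M = 1890 + 220.48 = 2110.5 kg/h.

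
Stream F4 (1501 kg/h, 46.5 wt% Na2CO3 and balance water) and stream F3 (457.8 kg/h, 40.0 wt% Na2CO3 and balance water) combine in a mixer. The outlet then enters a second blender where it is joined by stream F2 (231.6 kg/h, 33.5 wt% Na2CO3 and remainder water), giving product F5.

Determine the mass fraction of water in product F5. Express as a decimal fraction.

0.562

Overall, product flow = 2190.4 kg/h.
water in = 1501×0.535 + 457.8×0.600 + 231.6×0.665 = 1231.7 kg/h.
water fraction in F5 = 0.562.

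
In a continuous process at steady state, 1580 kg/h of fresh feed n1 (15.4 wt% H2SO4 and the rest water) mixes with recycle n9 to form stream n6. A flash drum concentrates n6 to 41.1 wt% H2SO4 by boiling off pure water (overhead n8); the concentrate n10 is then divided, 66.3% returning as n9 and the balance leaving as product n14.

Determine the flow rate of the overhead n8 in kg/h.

988 kg/h

Overall H2SO4 balance (none leaves overhead): H2SO4 in fresh feed = H2SO4 in product, i.e. 1580×0.154 = (1−0.663)·n10·0.411.
n10 = 243.32/(0.411×0.337) = 1756.7 kg/h.
Recycle n9 = 0.663×1756.7 = 1164.7 kg/h.
Combined feed n6 = 1580 + 1164.7 = 2744.7 kg/h.
Overhead n8 = n6 − n10 = 2744.7 − 1756.7 = 987.98 kg/h.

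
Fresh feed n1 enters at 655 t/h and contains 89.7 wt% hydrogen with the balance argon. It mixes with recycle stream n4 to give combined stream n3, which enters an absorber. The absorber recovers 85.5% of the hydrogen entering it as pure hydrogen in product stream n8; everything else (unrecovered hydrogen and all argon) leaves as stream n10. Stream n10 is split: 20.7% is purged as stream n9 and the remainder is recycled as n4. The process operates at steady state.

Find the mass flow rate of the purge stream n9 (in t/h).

argon enters only via n1 and leaves only via the purge: 655×0.103 = 0.207×(argon in n10), and the absorber passes all argon, so argon in n3 = argon in n10 = 325.92 t/h.
hydrogen in n3: m_A = 655×0.897 + (1−0.207)·(1−0.855)·m_A, so m_A = 587.53/0.8850 = 663.87 t/h.
n10 = (1−0.855)×663.87 + 325.92 = 422.18 t/h.
Purge n9 = 0.207×422.18 = 87.391 t/h.

87.39 t/h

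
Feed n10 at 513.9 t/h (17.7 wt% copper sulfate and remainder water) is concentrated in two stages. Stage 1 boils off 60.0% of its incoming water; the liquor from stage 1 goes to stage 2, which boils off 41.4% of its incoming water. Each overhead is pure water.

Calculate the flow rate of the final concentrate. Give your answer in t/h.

water in feed = 513.9×0.823 = 422.94 t/h.
After stage 1: water left = (1−0.600)×422.94 = 169.18; stream total = 260.14 t/h.
After stage 2: water left = (1−0.414)×169.18 = 99.137; final concentrate = 190.1 t/h.

190.1 t/h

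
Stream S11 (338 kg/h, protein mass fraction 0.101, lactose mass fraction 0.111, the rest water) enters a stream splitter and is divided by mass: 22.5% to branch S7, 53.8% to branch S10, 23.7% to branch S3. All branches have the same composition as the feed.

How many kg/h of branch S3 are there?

Branch S3 flow = 0.237×338 = 80.106 kg/h.

80.11 kg/h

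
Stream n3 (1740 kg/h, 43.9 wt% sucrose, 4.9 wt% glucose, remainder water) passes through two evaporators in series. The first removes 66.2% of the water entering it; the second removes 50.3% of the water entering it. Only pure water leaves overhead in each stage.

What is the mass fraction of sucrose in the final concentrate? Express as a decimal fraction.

0.7648

water in feed = 1740×0.512 = 890.88 kg/h.
After stage 1: water left = (1−0.662)×890.88 = 301.12; stream total = 1150.2 kg/h.
After stage 2: water left = (1−0.503)×301.12 = 149.66; final concentrate = 998.78 kg/h.
sucrose fraction = 763.86/998.78 = 0.7648.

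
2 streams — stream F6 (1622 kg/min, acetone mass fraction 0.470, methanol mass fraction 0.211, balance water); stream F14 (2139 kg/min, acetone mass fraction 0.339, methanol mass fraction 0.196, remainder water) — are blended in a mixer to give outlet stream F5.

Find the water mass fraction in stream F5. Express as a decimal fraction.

0.402

Total flow out = 1622 + 2139 = 3761 kg/min.
water in = 1622×0.319 + 2139×0.465 = 1512.1 kg/min.
water mass fraction in F5 = 1512.1/3761 = 0.402.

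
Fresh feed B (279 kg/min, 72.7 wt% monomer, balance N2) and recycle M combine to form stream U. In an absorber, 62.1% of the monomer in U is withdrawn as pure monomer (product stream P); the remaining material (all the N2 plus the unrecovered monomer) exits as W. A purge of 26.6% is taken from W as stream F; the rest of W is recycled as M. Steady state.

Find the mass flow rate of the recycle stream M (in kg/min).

N2 enters only via B and leaves only via the purge: 279×0.273 = 0.266×(N2 in W), and the absorber passes all N2, so N2 in U = N2 in W = 286.34 kg/min.
monomer in U: m_A = 279×0.727 + (1−0.266)·(1−0.621)·m_A, so m_A = 202.83/0.7218 = 281 kg/min.
W = (1−0.621)×281 + 286.34 = 392.84 kg/min.
Recycle M = (1−0.266)×392.84 = 288.35 kg/min.

288.3 kg/min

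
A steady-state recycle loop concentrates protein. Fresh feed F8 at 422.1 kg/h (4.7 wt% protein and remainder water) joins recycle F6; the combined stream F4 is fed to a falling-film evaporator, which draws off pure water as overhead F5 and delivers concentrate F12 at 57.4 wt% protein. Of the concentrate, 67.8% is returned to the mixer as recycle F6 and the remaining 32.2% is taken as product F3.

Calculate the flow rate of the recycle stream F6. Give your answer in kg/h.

Overall protein balance (none leaves overhead): protein in fresh feed = protein in product, i.e. 422.1×0.047 = (1−0.678)·F12·0.574.
F12 = 19.839/(0.574×0.322) = 107.34 kg/h.
Recycle F6 = 0.678×107.34 = 72.774 kg/h.

72.77 kg/h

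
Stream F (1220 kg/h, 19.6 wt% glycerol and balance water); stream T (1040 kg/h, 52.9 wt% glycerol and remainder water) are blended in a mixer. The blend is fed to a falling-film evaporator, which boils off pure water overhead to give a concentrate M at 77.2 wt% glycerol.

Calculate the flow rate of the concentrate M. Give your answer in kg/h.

1022 kg/h

glycerol entering = 1220×0.196 + 1040×0.529 = 789.28 kg/h.
All glycerol reports to M, so M = 789.28/0.772 = 1022.4 kg/h.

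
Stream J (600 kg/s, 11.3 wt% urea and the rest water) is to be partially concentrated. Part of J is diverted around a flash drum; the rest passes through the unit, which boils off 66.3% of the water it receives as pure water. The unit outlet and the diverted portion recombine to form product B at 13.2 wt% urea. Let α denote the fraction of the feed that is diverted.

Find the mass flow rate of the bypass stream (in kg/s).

All 600×0.113 = 67.8 kg/s of urea reaches B, so B = 67.8/0.132 = 513.64 kg/s and vapour = 86.364 kg/s.
The evaporator receives (1−α)·600 of feed at 0.887 water and removes 0.663 of that water:
0.663×0.887×(1−α)×600 = 86.364
(1−α) = 86.364/352.85 = 0.2448;  α = 0.7552.
Bypass flow = 0.7552×600 = 453.14 kg/s.

453.1 kg/s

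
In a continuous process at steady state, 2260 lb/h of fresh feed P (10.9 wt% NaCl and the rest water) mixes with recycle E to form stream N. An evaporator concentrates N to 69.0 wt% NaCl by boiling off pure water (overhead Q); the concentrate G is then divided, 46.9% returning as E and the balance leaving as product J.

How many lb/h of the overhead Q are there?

1903 lb/h

Overall NaCl balance (none leaves overhead): NaCl in fresh feed = NaCl in product, i.e. 2260×0.109 = (1−0.469)·G·0.690.
G = 246.34/(0.690×0.531) = 672.34 lb/h.
Recycle E = 0.469×672.34 = 315.33 lb/h.
Combined feed N = 2260 + 315.33 = 2575.3 lb/h.
Overhead Q = N − G = 2575.3 − 672.34 = 1903 lb/h.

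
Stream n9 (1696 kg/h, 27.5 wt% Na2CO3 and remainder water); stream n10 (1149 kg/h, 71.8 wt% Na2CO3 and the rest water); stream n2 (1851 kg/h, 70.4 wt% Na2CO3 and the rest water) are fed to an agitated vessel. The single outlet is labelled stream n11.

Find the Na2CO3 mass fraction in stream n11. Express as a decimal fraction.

0.552

Total flow out = 1696 + 1149 + 1851 = 4696 kg/h.
Na2CO3 in = 1696×0.275 + 1149×0.718 + 1851×0.704 = 2594.5 kg/h.
Na2CO3 mass fraction in n11 = 2594.5/4696 = 0.552.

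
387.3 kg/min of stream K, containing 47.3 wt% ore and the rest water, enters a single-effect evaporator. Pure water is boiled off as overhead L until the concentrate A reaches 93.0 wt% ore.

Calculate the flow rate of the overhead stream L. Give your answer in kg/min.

ore is conserved: 387.3×0.473 = 183.19 kg/min all reports to the concentrate.
Concentrate = 183.19/(target fraction) = 196.98 kg/min.
Overhead = 387.3 − 196.98 = 190.32 kg/min.

190.3 kg/min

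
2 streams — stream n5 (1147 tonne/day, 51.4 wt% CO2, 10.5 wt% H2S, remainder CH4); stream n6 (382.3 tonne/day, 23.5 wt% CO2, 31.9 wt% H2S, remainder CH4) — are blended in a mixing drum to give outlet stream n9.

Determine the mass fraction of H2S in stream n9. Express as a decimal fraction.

Total flow out = 1147 + 382.3 = 1529.3 tonne/day.
H2S in = 1147×0.105 + 382.3×0.319 = 242.39 tonne/day.
H2S mass fraction in n9 = 242.39/1529.3 = 0.158.

0.158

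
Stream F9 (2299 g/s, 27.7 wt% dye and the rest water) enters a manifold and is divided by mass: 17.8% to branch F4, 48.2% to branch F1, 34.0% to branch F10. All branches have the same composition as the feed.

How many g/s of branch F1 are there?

Branch F1 flow = 0.482×2299 = 1108.1 g/s.

1108 g/s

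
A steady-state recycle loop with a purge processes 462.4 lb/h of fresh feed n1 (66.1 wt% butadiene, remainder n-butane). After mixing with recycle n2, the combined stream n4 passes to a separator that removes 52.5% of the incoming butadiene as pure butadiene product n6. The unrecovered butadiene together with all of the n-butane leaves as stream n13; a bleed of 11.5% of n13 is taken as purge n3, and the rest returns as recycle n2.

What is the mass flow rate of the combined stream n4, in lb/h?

1890 lb/h

n-butane enters only via n1 and leaves only via the purge: 462.4×0.339 = 0.115×(n-butane in n13), and the separator passes all n-butane, so n-butane in n4 = n-butane in n13 = 1363.1 lb/h.
butadiene in n4: m_A = 462.4×0.661 + (1−0.115)·(1−0.525)·m_A, so m_A = 305.65/0.5796 = 527.32 lb/h.
n4 = 527.32 + 1363.1 = 1890.4 lb/h.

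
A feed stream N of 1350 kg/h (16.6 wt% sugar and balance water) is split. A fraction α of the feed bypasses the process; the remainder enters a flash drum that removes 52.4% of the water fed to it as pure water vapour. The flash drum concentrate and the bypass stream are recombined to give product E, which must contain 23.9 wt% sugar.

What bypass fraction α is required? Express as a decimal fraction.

All 1350×0.166 = 224.1 kg/h of sugar reaches E, so E = 224.1/0.239 = 937.66 kg/h and vapour = 412.34 kg/h.
The evaporator receives (1−α)·1350 of feed at 0.834 water and removes 0.524 of that water:
0.524×0.834×(1−α)×1350 = 412.34
(1−α) = 412.34/589.97 = 0.6989;  α = 0.3011.

0.301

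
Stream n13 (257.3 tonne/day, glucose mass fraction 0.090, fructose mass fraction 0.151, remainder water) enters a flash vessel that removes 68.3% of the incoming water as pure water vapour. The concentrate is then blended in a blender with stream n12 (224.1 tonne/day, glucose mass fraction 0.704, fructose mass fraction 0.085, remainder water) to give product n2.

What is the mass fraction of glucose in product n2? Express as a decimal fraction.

0.520

Vapour removed = 0.683×0.759×257.3 = 133.38 tonne/day; concentrate = 123.92 tonne/day.
glucose reaching the mixer = 23.157 (from concentrate) + 224.1×0.704 = 180.92 tonne/day.
Product flow = 123.92 + 224.1 = 348.02 tonne/day; glucose fraction = 0.520.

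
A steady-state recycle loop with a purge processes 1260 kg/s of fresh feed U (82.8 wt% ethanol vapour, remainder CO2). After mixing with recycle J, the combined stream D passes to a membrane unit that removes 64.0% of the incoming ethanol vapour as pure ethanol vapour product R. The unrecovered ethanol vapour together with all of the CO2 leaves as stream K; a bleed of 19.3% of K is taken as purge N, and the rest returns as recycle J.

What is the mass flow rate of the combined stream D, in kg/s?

2593 kg/s

CO2 enters only via U and leaves only via the purge: 1260×0.172 = 0.193×(CO2 in K), and the membrane unit passes all CO2, so CO2 in D = CO2 in K = 1122.9 kg/s.
ethanol vapour in D: m_A = 1260×0.828 + (1−0.193)·(1−0.640)·m_A, so m_A = 1043.3/0.7095 = 1470.5 kg/s.
D = 1470.5 + 1122.9 = 2593.4 kg/s.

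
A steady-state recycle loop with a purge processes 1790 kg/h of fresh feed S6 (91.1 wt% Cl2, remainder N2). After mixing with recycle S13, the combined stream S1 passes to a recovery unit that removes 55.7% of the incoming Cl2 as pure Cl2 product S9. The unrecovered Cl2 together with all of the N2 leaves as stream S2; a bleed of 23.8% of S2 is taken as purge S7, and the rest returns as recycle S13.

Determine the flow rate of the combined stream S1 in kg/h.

N2 enters only via S6 and leaves only via the purge: 1790×0.089 = 0.238×(N2 in S2), and the recovery unit passes all N2, so N2 in S1 = N2 in S2 = 669.37 kg/h.
Cl2 in S1: m_A = 1790×0.911 + (1−0.238)·(1−0.557)·m_A, so m_A = 1630.7/0.6624 = 2461.7 kg/h.
S1 = 2461.7 + 669.37 = 3131 kg/h.

3131 kg/h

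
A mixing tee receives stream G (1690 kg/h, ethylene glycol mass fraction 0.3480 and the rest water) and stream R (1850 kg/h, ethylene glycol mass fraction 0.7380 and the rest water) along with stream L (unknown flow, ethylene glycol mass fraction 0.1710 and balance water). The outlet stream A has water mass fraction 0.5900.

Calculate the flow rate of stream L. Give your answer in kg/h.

2101 kg/h

Let L be the unknown flow. Total out = 3540 + L.
water balance: 1586.6 + 0.829·L = 0.590·(3540 + L)
(0.829 − 0.590)·L = 0.590×3540 − 1586.6 = 502.02
L = 502.02 / 0.239 = 2100.5 kg/h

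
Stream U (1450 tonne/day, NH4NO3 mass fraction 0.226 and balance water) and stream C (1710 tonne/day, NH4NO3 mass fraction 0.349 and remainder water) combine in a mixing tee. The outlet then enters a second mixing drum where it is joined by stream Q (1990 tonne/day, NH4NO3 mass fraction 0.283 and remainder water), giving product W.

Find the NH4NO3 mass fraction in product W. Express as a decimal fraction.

0.289

Overall, product flow = 5150 tonne/day.
NH4NO3 in = 1450×0.226 + 1710×0.349 + 1990×0.283 = 1487.7 tonne/day.
NH4NO3 fraction in W = 0.289.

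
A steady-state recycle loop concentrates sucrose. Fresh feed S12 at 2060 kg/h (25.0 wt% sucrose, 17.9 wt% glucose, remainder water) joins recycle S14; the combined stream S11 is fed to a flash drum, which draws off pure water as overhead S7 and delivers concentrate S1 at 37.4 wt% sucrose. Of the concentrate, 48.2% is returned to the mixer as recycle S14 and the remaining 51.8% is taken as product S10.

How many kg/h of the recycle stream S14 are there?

1281 kg/h

Overall sucrose balance (none leaves overhead): sucrose in fresh feed = sucrose in product, i.e. 2060×0.250 = (1−0.482)·S1·0.374.
S1 = 515/(0.374×0.518) = 2658.3 kg/h.
Recycle S14 = 0.482×2658.3 = 1281.3 kg/h.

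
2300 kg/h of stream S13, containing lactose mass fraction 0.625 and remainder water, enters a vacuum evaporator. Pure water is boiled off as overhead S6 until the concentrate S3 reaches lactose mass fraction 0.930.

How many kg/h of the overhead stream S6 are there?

lactose is conserved: 2300×0.625 = 1437.5 kg/h all reports to the concentrate.
Concentrate = 1437.5/(target fraction) = 1545.7 kg/h.
Overhead = 2300 − 1545.7 = 754.3 kg/h.

754.3 kg/h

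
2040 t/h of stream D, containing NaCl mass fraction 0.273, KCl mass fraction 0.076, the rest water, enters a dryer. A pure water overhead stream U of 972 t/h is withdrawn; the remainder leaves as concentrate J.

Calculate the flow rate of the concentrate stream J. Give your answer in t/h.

1068 t/h

Concentrate = 2040 − 972 = 1068 t/h.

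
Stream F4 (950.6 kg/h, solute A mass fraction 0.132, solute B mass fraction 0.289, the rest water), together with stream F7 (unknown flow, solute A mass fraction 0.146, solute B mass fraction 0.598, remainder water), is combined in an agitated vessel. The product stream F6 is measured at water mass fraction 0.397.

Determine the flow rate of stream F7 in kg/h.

1227 kg/h

Let F7 be the unknown flow. Total out = 950.6 + F7.
water balance: 550.4 + 0.256·F7 = 0.397·(950.6 + F7)
(0.256 − 0.397)·F7 = 0.397×950.6 − 550.4 = -173.01
F7 = -173.01 / -0.141 = 1227 kg/h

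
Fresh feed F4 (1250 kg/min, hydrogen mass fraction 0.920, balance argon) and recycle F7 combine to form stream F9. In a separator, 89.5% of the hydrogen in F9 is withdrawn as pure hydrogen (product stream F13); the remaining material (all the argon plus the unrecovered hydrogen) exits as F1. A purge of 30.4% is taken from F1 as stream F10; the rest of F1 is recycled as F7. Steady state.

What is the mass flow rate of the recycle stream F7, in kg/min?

319.6 kg/min

argon enters only via F4 and leaves only via the purge: 1250×0.080 = 0.304×(argon in F1), and the separator passes all argon, so argon in F9 = argon in F1 = 328.95 kg/min.
hydrogen in F9: m_A = 1250×0.920 + (1−0.304)·(1−0.895)·m_A, so m_A = 1150/0.9269 = 1240.7 kg/min.
F1 = (1−0.895)×1240.7 + 328.95 = 459.22 kg/min.
Recycle F7 = (1−0.304)×459.22 = 319.62 kg/min.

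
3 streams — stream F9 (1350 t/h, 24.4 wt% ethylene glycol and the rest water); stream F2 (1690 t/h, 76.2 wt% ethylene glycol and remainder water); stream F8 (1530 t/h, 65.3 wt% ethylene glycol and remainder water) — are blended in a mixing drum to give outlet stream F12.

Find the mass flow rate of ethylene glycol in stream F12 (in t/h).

2616 t/h

ethylene glycol out = ethylene glycol in = 1350×0.244 + 1690×0.762 + 1530×0.653 = 2616.3 t/h.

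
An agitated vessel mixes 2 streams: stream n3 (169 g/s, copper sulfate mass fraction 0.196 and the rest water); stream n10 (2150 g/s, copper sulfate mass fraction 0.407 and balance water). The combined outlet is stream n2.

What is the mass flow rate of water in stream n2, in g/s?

1411 g/s

water out = water in = 169×0.804 + 2150×0.593 = 1410.8 g/s.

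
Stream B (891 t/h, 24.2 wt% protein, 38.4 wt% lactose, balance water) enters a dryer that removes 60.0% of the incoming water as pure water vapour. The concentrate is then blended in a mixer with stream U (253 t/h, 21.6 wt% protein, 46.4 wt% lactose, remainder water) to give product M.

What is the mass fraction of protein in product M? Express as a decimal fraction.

Vapour removed = 0.600×0.374×891 = 199.94 t/h; concentrate = 691.06 t/h.
protein reaching the mixer = 215.62 (from concentrate) + 253×0.216 = 270.27 t/h.
Product flow = 691.06 + 253 = 944.06 t/h; protein fraction = 0.286.

0.286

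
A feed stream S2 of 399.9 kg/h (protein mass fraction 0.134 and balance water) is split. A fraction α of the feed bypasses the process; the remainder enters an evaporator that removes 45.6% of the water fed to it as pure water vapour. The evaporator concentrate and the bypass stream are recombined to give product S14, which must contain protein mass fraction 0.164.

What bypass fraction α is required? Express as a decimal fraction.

0.537

All 399.9×0.134 = 53.587 kg/h of protein reaches S14, so S14 = 53.587/0.164 = 326.75 kg/h and vapour = 73.152 kg/h.
The evaporator receives (1−α)·399.9 of feed at 0.866 water and removes 0.456 of that water:
0.456×0.866×(1−α)×399.9 = 73.152
(1−α) = 73.152/157.92 = 0.4632;  α = 0.5368.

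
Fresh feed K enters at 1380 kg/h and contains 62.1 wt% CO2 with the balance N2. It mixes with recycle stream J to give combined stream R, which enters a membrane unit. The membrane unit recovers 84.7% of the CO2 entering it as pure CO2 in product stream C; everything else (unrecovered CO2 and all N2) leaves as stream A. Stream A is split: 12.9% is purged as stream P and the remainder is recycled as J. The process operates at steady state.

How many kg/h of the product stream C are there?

CO2 in R: m_A = 1380×0.621 + (1−0.129)·(1−0.847)·m_A, so m_A = 856.98/0.8667 = 988.74 kg/h.
Product C = 0.847×988.74 = 837.47 kg/h.

837.5 kg/h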